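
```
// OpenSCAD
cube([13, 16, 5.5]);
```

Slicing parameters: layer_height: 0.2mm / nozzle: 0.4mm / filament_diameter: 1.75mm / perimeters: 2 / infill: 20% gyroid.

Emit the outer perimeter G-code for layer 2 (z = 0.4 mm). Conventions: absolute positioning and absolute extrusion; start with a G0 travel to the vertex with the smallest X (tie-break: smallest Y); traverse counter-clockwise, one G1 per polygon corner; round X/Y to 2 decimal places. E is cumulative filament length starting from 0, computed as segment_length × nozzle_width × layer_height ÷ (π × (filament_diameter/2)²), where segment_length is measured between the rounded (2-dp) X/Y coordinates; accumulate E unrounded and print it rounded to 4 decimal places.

At z = 0.4 mm: the cube is present — its section is the full 13×16 rectangle. The outline is a single polygon with 4 vertices. Extrusion per mm of travel: 0.4 × 0.2 / (π × 0.875²) = 0.033260. Accumulating E over each segment gives final E = 1.9291.

G0 X0.00 Y0.00 Z0.40
G1 X13.00 Y0.00 E0.4324
G1 X13.00 Y16.00 E0.9645
G1 X0.00 Y16.00 E1.3969
G1 X0.00 Y0.00 E1.9291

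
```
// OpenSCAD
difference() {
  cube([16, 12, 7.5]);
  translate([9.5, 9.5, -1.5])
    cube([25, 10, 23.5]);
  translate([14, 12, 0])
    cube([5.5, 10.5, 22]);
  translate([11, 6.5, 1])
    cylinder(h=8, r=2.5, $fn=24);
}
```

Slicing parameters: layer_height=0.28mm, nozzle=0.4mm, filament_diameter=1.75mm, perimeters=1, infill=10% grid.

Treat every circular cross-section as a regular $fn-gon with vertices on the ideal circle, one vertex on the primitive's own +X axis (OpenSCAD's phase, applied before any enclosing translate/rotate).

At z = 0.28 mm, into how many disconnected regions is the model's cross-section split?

1

At z = 0.28 mm: the 16×12 cube contributes its full rectangle; the 25×10 cube at (9.5, 9.5) contributes its full rectangle; the cube at (14, 12) (footprint 5.5×10.5) is included at this height; the cylinder at (11, 6.5) is not intersected at this z (z outside [1, 9]); Taking the first minus the rest: starting from the 16×12 cube, the 25×10 cube at (9.5, 9.5) partially overlaps it — only the 16.25 mm² overlap (of its 250.00 mm²) is removed, clipping the outline; the 5.5×10.5 cube at (14, 12) misses the remaining region (no effect) — 1 connected region. The result has 1 disconnected region.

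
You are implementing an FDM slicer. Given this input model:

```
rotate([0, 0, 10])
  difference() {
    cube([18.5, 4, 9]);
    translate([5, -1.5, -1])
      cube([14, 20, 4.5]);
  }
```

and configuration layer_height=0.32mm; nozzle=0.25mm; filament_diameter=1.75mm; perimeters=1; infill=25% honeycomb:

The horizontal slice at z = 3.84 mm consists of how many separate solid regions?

1

At z = 3.84 mm: the 18.5×4 cube contributes its full rectangle; the cube at (5, -1.5) is not intersected at this z (z outside [-1, 3.5]); Subtracting the remaining from the first: none of the subtracted shapes is present at this height, so the 18.5×4 cube is unchanged — 1 connected region; (whole slice rotated 10° about Z — lengths, areas and connectivity unchanged). The result has 1 disconnected region.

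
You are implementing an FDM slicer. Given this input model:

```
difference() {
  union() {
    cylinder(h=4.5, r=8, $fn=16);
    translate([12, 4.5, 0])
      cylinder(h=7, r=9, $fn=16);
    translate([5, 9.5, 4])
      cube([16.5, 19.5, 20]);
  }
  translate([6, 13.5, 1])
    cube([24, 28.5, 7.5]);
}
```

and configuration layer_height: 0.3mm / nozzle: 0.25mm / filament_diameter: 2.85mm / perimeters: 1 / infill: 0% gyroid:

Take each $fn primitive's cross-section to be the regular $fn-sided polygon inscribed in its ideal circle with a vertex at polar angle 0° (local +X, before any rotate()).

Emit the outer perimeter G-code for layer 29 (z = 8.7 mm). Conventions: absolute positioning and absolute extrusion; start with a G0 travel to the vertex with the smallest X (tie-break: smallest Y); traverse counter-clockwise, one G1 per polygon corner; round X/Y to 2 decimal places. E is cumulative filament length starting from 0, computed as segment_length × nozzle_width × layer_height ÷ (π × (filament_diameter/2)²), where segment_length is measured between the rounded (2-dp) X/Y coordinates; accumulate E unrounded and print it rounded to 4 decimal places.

G0 X5.00 Y9.50 Z8.70
G1 X21.50 Y9.50 E0.1940
G1 X21.50 Y29.00 E0.4232
G1 X5.00 Y29.00 E0.6172
G1 X5.00 Y9.50 E0.8465

At z = 8.7 mm: the cylinder is not intersected at this z (z outside [0, 4.5]); the cylinder at (12, 4.5) does not reach this height (z outside [0, 7]); the 16.5×19.5 cube at (5, 9.5) contributes its full rectangle; Taking the union: only the 16.5×19.5 cube at (5, 9.5) is present, so the union is just that shape — 1 connected region; the cube at (6, 13.5) is absent (z outside [1, 8.5]); Taking the first minus the rest: none of the subtracted shapes is present at this height, so the result so far is unchanged — 1 connected region. The outline is a single polygon with 4 vertices. Extrusion per mm of travel: 0.25 × 0.3 / (π × 1.425²) = 0.011757. Accumulating E over each segment gives final E = 0.8465.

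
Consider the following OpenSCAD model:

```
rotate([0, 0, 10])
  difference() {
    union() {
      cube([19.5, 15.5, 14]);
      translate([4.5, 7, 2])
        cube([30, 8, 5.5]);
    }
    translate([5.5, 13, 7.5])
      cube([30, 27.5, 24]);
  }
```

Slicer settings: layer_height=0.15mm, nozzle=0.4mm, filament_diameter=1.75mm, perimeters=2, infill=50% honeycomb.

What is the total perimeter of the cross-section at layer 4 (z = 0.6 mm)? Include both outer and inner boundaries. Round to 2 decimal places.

70.00 mm

At z = 0.6 mm: the cube is present — its section is the full 19.5×15.5 rectangle (perimeter 70.00 mm); the cube at (4.5, 7) is absent (z outside [2, 7.5]); Merging all regions: only the 19.5×15.5 cube is present, so the union is just that shape — boundary = 70.00 mm; the cube at (5.5, 13) does not reach this height (z outside [7.5, 31.5]); Taking the first minus the rest: none of the subtracted shapes is present at this height, so that combined region is unchanged — boundary = 70.00 mm; (whole slice rotated 10° about Z — lengths, areas and connectivity unchanged). Overall, the cross-section is a single solid region. Total boundary length (outer) = 70.00 mm.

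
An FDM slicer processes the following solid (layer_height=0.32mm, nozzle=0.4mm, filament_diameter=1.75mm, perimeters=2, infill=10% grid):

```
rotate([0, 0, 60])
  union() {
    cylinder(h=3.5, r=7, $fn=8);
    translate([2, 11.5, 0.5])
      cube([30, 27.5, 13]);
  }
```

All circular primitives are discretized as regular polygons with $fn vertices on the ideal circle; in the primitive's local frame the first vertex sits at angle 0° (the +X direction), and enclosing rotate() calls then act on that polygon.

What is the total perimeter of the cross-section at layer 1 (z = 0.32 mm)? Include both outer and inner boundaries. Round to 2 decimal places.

42.86 mm

At z = 0.32 mm: the r=7 cylinder contributes a regular 8-gon of circumradius 7 (perimeter = 2·8·7.000·sin(180°/8) = 42.86 mm); the cube at (2, 11.5) is not intersected at this z (z outside [0.5, 13.5]); Combining (union): only the r=7 cylinder is present, so the union is just that shape — boundary = 42.86 mm; (whole slice rotated 60° about Z — lengths, areas and connectivity unchanged). Overall, the cross-section is a single solid region. Total boundary length (outer) = 42.86 mm.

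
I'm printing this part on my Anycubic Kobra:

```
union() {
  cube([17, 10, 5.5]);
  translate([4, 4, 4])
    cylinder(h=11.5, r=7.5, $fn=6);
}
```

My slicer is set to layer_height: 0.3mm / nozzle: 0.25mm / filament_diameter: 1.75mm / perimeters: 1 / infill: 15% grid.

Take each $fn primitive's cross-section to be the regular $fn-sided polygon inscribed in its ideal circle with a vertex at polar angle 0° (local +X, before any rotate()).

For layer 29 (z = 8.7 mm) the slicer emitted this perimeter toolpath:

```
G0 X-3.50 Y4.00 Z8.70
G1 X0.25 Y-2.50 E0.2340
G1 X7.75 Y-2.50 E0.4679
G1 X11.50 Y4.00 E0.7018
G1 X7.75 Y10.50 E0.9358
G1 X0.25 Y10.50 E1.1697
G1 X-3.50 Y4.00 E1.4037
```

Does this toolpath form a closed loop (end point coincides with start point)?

yes

Start point (G0): (-3.50, 4.00). End point (last G1): the path returns to the start — closed.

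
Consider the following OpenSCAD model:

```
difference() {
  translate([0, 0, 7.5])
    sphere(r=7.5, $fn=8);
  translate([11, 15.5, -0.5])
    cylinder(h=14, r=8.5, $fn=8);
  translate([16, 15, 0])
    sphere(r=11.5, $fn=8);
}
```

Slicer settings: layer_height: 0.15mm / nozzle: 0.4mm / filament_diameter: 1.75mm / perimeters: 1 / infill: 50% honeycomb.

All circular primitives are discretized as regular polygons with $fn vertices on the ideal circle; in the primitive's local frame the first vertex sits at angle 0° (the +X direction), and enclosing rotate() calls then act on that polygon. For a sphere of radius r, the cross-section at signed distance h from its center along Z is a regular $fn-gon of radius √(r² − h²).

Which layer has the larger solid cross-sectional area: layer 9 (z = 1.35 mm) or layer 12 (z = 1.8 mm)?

Layer 9 (z = 1.35): the r=7.5 sphere contributes a regular 8-gon of circumradius √(7.5²−6.15²) = 4.293 (area = (8/2)·4.293²·sin(360°/8) = 52.12 mm²); the r=8.5 cylinder at (11, 15.5) contributes a regular 8-gon of circumradius 8.5 (area = (8/2)·8.500²·sin(360°/8) = 204.35 mm²); the r=11.5 sphere at (16, 15) contributes a regular 8-gon of circumradius √(11.5²−1.35²) = 11.420 (area = (8/2)·11.420²·sin(360°/8) = 368.90 mm²); After the difference (first − rest): starting from the r=7.5 sphere (52.12 mm²), the r=8.5 cylinder at (11, 15.5) misses the remaining region (no effect); the r=11.5 sphere at (16, 15) misses the remaining region (no effect) — area = 52.12 mm². So its area = 52.12 mm². Layer 12 (z = 1.8): the r=7.5 sphere contributes a regular 8-gon of circumradius √(7.5²−5.7²) = 4.874 (area = (8/2)·4.874²·sin(360°/8) = 67.20 mm²); the r=8.5 cylinder at (11, 15.5) contributes a regular 8-gon of circumradius 8.5 (area = (8/2)·8.500²·sin(360°/8) = 204.35 mm²); the r=11.5 sphere at (16, 15) slices to a regular 8-gon of circumradius 11.358 (√(r²−h²) with h=1.8 from center) (area = (8/2)·11.358²·sin(360°/8) = 364.90 mm²); Subtracting the remaining from the first: starting from the r=7.5 sphere (67.20 mm²), the r=8.5 cylinder at (11, 15.5) misses the remaining region (no effect); the r=11.5 sphere at (16, 15) misses the remaining region (no effect) — area = 67.20 mm². So its area = 67.20 mm². Layer 12 is larger (67.20 vs 52.12 mm²).

layer 12 (z = 1.8 mm)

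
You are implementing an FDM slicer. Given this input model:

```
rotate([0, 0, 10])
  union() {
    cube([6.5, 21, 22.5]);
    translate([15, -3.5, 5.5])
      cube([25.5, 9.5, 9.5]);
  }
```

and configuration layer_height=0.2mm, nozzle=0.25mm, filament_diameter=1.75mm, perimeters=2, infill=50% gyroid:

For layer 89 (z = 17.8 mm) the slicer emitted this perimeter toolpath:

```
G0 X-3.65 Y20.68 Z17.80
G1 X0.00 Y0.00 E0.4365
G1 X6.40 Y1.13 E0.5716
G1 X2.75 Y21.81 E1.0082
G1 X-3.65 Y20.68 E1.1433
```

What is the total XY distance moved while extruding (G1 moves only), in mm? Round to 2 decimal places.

Sum the Euclidean lengths of each G1 segment: total = 55.00 mm.

55.00 mm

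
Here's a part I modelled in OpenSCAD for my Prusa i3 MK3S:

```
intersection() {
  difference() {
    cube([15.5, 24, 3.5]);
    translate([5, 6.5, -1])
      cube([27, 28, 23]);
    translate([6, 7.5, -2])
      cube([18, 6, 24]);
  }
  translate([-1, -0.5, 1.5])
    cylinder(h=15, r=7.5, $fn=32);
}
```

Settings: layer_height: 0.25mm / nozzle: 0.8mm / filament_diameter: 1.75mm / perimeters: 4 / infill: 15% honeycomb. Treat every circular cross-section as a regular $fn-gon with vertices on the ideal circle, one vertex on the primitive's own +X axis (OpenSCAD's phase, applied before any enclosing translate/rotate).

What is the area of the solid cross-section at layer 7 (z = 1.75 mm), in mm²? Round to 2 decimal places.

At z = 1.75 mm: the cube is present — its section is the full 15.5×24 rectangle (area 372.00 mm²); the 27×28 cube at (5, 6.5) contributes its full rectangle (area 756.00 mm²); the cube at (6, 7.5) (footprint 18×6) is included at this height (area 108.00 mm²); After the difference (first − rest): starting from the 15.5×24 cube (372.00 mm²), the 27×28 cube at (5, 6.5) partially overlaps it — only the 183.75 mm² overlap (of its 756.00 mm²) is removed, clipping the outline; the 18×6 cube at (6, 7.5) misses the remaining region (no effect) — area = 188.25 mm²; the r=7.5 cylinder at (-1, -0.5) gives a regular 32-gon of circumradius 7.5 (constant along its height) (area = (32/2)·7.500²·sin(360°/32) = 175.58 mm²); Keeping only the common overlap: the r=7.5 cylinder at (-1, -0.5) partially overlaps the result so far; clipping to the common part keeps 33.21 mm² — area = 33.21 mm². Overall, the cross-section is a single solid region. Net area = 33.21 mm².

33.21 mm²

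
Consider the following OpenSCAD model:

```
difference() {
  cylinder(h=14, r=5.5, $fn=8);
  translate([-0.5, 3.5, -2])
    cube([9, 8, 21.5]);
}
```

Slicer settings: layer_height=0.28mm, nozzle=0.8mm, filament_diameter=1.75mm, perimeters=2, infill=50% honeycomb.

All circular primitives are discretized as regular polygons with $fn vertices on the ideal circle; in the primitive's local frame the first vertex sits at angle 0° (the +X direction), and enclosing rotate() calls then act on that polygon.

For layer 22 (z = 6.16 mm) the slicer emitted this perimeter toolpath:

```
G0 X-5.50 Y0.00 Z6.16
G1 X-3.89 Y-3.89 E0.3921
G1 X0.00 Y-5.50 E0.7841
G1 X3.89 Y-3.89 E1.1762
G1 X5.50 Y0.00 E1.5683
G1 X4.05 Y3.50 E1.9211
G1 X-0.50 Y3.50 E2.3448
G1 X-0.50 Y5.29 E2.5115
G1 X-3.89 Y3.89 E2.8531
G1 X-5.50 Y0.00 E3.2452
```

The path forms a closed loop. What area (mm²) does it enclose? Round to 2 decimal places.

Apply the shoelace formula to the sequence of (X, Y) vertices; enclosed area = 79.94 mm².

79.94 mm²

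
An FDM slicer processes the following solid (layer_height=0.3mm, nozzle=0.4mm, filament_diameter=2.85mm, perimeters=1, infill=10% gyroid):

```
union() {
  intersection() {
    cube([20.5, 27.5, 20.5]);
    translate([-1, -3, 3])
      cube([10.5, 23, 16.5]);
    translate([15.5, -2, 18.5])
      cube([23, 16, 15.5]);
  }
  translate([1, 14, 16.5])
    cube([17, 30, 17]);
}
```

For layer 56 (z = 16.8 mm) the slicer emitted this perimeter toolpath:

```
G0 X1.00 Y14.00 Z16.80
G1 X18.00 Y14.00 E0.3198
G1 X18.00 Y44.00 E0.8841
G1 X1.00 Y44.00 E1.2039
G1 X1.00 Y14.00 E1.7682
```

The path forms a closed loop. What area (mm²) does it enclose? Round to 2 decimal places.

510.00 mm²

Apply the shoelace formula to the sequence of (X, Y) vertices; enclosed area = 510.00 mm².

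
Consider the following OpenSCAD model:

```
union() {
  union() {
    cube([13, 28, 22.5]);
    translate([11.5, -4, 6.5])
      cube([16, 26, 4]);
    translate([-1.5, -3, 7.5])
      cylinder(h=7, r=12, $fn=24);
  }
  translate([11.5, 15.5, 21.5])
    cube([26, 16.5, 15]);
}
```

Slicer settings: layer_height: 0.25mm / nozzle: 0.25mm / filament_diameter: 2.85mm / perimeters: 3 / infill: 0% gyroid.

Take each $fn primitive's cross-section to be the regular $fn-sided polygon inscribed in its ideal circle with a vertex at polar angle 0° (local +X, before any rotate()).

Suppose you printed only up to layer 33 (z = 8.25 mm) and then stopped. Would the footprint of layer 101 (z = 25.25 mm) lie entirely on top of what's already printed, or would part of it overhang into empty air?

part overhangs

Compare the two slices. At z = 8.25: the cube (footprint 13×28) is included at this height (area 364.00 mm²); the cube at (11.5, -4) (footprint 16×26) is included at this height (area 416.00 mm²); the cylinder at (-1.5, -3): section is a regular 24-gon, circumradius r=12 (area = (24/2)·12.000²·sin(360°/24) = 447.24 mm²); Merging all regions: the regions partially overlap — summed areas 1227.24 mm² minus the doubly-counted overlap 96.05 mm² gives 1131.19 mm² — area = 1131.19 mm²; the cube at (11.5, 15.5) is absent (z outside [21.5, 36.5]); Merging all regions: only that combined region is present, so the union is just that shape — area = 1131.19 mm². At z = 25.25: the cube is absent (z outside [0, 22.5]); the cube at (11.5, -4) does not reach this height (z outside [6.5, 10.5]); the cylinder at (-1.5, -3) is not intersected at this z (z outside [7.5, 14.5]); Combining (union): nothing is present at this height; the cube at (11.5, 15.5) (footprint 26×16.5) is included at this height (area 429.00 mm²); Combining (union): only the 26×16.5 cube at (11.5, 15.5) is present, so the union is just that shape — area = 429.00 mm². Checking containment: at z = 25.25 the cross-section extends beyond the z = 8.25 cross-section by about 316.00 mm².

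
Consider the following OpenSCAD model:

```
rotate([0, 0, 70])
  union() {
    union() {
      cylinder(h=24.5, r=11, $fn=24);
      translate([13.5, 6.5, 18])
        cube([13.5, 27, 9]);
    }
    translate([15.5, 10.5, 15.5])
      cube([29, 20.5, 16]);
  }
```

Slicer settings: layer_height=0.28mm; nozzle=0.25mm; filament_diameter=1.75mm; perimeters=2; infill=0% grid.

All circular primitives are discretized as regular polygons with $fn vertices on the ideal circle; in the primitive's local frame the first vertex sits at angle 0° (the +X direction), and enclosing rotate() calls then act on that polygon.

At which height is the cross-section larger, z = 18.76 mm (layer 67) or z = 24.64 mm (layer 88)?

layer 67 (z = 18.76 mm)

Layer 67 (z = 18.76): the r=11 cylinder gives a regular 24-gon of circumradius 11 (constant along its height) (area = (24/2)·11.000²·sin(360°/24) = 375.81 mm²); the cube at (13.5, 6.5) is present — its section is the full 13.5×27 rectangle (area 364.50 mm²); Combining (union): the 2 present regions are separate (no shared area or edge), so areas and boundary lengths simply add and each stays a separate island — area = 740.31 mm²; the cube at (15.5, 10.5) is present — its section is the full 29×20.5 rectangle (area 594.50 mm²); Combining (union): the regions partially overlap — summed areas 1334.81 mm² minus the doubly-counted overlap 235.75 mm² gives 1099.06 mm² — area = 1099.06 mm²; (whole slice rotated 70° about Z — lengths, areas and connectivity unchanged). So its area = 1099.06 mm². Layer 88 (z = 24.64): the cylinder is absent (z outside [0, 24.5]); the cube at (13.5, 6.5) is present — its section is the full 13.5×27 rectangle (area 364.50 mm²); Taking the union: only the 13.5×27 cube at (13.5, 6.5) is present, so the union is just that shape — area = 364.50 mm²; the cube at (15.5, 10.5) (footprint 29×20.5) is included at this height (area 594.50 mm²); Combining (union): the regions partially overlap — summed areas 959.00 mm² minus the doubly-counted overlap 235.75 mm² gives 723.25 mm² — area = 723.25 mm²; (rotated 70° about Z; rotation is an isometry so areas/perimeters/island counts are preserved). So its area = 723.25 mm². Layer 67 is larger (1099.06 vs 723.25 mm²).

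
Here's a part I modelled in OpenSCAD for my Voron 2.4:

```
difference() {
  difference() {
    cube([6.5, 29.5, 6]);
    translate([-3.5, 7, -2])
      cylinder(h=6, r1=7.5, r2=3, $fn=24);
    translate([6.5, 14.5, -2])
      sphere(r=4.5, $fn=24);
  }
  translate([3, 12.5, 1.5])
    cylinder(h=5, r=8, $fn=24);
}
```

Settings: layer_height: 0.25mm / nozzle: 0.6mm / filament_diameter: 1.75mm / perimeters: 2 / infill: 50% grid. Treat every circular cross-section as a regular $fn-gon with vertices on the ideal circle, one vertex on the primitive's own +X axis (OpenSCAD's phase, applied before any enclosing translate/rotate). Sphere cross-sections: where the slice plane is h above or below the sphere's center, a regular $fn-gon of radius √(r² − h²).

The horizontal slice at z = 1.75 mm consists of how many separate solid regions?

2

At z = 1.75 mm: the 6.5×29.5 cube contributes its full rectangle; the cone at (-3.5, 7): at t=0.625 of its height the radius interpolates to r₁+(r₂−r₁)t = 4.688, giving a regular 24-gon of that circumradius; the r=4.5 sphere at (6.5, 14.5) contributes a regular 24-gon of circumradius √(4.5²−3.75²) = 2.487; Taking the first minus the rest: starting from the 6.5×29.5 cube, the cone at (-3.5, 7) partially overlaps it — only the 4.89 mm² overlap (of its 68.24 mm²) is removed, clipping the outline; the r=4.5 sphere at (6.5, 14.5) partially overlaps it — only the 9.61 mm² overlap (of its 19.22 mm²) is removed, clipping the outline — 1 connected region; the cylinder at (3, 12.5): section is a regular 24-gon, circumradius r=8; Subtracting the remaining from the first: starting from that combined region, the r=8 cylinder at (3, 12.5) partially overlaps it — only the 86.31 mm² overlap (of its 198.77 mm²) is removed, clipping the outline — 2 connected regions. The result has 2 disconnected regions.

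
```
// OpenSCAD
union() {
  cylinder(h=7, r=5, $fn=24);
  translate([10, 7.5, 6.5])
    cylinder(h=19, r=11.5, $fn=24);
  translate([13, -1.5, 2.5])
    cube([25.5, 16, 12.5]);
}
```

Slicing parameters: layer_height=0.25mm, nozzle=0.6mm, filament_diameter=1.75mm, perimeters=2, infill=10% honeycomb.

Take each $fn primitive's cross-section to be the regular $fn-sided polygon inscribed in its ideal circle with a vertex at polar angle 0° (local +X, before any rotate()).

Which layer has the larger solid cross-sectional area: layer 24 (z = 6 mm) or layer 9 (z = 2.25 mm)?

Layer 24 (z = 6): the r=5 cylinder contributes a regular 24-gon of circumradius 5 (area = (24/2)·5.000²·sin(360°/24) = 77.65 mm²); the cylinder at (10, 7.5) is not intersected at this z (z outside [6.5, 25.5]); the 25.5×16 cube at (13, -1.5) contributes its full rectangle (area 408.00 mm²); Combining (union): the 2 present regions are separate (no shared area or edge), so areas and boundary lengths simply add and each stays a separate island — area = 485.65 mm². So its area = 485.65 mm². Layer 9 (z = 2.25): the r=5 cylinder gives a regular 24-gon of circumradius 5 (constant along its height) (area = (24/2)·5.000²·sin(360°/24) = 77.65 mm²); the cylinder at (10, 7.5) is not intersected at this z (z outside [6.5, 25.5]); the cube at (13, -1.5) is not intersected at this z (z outside [2.5, 15]); Combining (union): only the r=5 cylinder is present, so the union is just that shape — area = 77.65 mm². So its area = 77.65 mm². Layer 24 is larger (485.65 vs 77.65 mm²).

layer 24 (z = 6 mm)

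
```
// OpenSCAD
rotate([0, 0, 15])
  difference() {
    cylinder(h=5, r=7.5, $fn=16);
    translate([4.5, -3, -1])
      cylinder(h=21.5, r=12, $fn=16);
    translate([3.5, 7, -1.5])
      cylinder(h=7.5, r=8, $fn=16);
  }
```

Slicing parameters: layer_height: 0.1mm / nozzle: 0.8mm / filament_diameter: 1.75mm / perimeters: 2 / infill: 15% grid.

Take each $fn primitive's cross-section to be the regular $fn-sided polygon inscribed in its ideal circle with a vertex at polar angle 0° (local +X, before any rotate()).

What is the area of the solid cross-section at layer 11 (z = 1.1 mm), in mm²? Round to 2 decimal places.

At z = 1.1 mm: the r=7.5 cylinder gives a regular 16-gon of circumradius 7.5 (constant along its height) (area = (16/2)·7.500²·sin(360°/16) = 172.21 mm²); the cylinder at (4.5, -3): section is a regular 16-gon, circumradius r=12 (area = (16/2)·12.000²·sin(360°/16) = 440.85 mm²); the r=8 cylinder at (3.5, 7) gives a regular 16-gon of circumradius 8 (constant along its height) (area = (16/2)·8.000²·sin(360°/16) = 195.93 mm²); After the difference (first − rest): starting from the r=7.5 cylinder (172.21 mm²), the r=12 cylinder at (4.5, -3) partially overlaps it — only the 164.88 mm² overlap (of its 440.85 mm²) is removed, clipping the outline; the r=8 cylinder at (3.5, 7) partially overlaps it — only the 1.49 mm² overlap (of its 195.93 mm²) is removed, clipping the outline — area = 5.84 mm²; (whole slice rotated 15° about Z — lengths, areas and connectivity unchanged). Overall, the cross-section is a single solid region. Net area = 5.84 mm².

5.84 mm²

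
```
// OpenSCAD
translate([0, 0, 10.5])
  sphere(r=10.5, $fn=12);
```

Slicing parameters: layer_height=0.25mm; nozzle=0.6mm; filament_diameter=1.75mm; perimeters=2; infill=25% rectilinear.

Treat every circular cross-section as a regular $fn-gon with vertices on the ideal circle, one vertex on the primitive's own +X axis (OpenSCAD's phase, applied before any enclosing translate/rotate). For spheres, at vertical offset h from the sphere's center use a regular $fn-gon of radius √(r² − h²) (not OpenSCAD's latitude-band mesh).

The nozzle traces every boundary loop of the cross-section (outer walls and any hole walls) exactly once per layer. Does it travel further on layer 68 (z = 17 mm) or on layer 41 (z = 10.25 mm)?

Layer 68 (z = 17): the r=10.5 sphere slices to a regular 12-gon of circumradius 8.246 (√(r²−h²) with h=6.5 from center) (perimeter = 2·12·8.246·sin(180°/12) = 51.22 mm). So its perimeter = 51.22 mm. Layer 41 (z = 10.25): the r=10.5 sphere contributes a regular 12-gon of circumradius √(10.5²−0.25²) = 10.497 (perimeter = 2·12·10.497·sin(180°/12) = 65.20 mm). So its perimeter = 65.20 mm. Layer 41 is larger (65.20 vs 51.22 mm).

layer 41 (z = 10.25 mm)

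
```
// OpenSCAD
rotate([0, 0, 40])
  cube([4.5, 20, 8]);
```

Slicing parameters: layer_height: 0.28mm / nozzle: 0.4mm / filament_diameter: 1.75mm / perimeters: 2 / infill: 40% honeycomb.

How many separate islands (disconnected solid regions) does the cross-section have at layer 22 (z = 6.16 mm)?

At z = 6.16 mm: the 4.5×20 cube contributes its full rectangle; (whole slice rotated 40° about Z — lengths, areas and connectivity unchanged). Overall, the cross-section is a single solid region. Island count = 1.

1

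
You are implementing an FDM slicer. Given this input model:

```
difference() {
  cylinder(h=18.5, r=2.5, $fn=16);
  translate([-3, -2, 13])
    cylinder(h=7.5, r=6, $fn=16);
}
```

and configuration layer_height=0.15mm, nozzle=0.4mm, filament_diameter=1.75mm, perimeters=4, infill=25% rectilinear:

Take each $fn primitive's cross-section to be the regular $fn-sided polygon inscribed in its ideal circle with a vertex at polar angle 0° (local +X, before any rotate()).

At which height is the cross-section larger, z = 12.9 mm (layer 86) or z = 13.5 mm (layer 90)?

layer 86 (z = 12.9 mm)

Layer 86 (z = 12.9): the cylinder: section is a regular 16-gon, circumradius r=2.5 (area = (16/2)·2.500²·sin(360°/16) = 19.13 mm²); the cylinder at (-3, -2) is absent (z outside [13, 20.5]); Subtracting the remaining from the first: none of the subtracted shapes is present at this height, so the r=2.5 cylinder is unchanged — area = 19.13 mm². So its area = 19.13 mm². Layer 90 (z = 13.5): the r=2.5 cylinder contributes a regular 16-gon of circumradius 2.5 (area = (16/2)·2.500²·sin(360°/16) = 19.13 mm²); the r=6 cylinder at (-3, -2) gives a regular 16-gon of circumradius 6 (constant along its height) (area = (16/2)·6.000²·sin(360°/16) = 110.21 mm²); After the difference (first − rest): starting from the r=2.5 cylinder (19.13 mm²), the r=6 cylinder at (-3, -2) partially overlaps it — only the 18.89 mm² overlap (of its 110.21 mm²) is removed, clipping the outline — area = 0.24 mm². So its area = 0.24 mm². Layer 86 is larger (19.13 vs 0.24 mm²).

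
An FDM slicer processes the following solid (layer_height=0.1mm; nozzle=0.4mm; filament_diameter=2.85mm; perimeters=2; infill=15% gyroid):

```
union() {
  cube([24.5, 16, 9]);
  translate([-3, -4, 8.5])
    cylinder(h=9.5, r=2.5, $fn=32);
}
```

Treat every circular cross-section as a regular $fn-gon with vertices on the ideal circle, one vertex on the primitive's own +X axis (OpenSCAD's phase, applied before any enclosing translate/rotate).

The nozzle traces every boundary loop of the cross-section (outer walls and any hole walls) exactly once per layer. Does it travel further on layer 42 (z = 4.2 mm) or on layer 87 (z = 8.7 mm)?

Layer 42 (z = 4.2): the 24.5×16 cube contributes its full rectangle (perimeter 81.00 mm); the cylinder at (-3, -4) does not reach this height (z outside [8.5, 18]); Taking the union: only the 24.5×16 cube is present, so the union is just that shape — boundary = 81.00 mm. So its perimeter = 81.00 mm. Layer 87 (z = 8.7): the cube is present — its section is the full 24.5×16 rectangle (perimeter 81.00 mm); the r=2.5 cylinder at (-3, -4) gives a regular 32-gon of circumradius 2.5 (constant along its height) (perimeter = 2·32·2.500·sin(180°/32) = 15.68 mm); Merging all regions: the 2 present regions are separate (no shared area or edge), so areas and boundary lengths simply add and each stays a separate island — boundary = 96.68 mm. So its perimeter = 96.68 mm. Layer 87 is larger (96.68 vs 81.00 mm).

layer 87 (z = 8.7 mm)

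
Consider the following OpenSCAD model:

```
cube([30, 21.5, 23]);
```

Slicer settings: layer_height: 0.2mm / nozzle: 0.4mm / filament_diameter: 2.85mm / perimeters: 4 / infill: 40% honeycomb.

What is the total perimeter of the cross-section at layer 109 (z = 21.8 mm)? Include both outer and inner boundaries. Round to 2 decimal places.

103.00 mm

At z = 21.8 mm: the cube (footprint 30×21.5) is included at this height (perimeter 103.00 mm). Overall, the cross-section is a single solid region. Total boundary length (outer) = 103.00 mm.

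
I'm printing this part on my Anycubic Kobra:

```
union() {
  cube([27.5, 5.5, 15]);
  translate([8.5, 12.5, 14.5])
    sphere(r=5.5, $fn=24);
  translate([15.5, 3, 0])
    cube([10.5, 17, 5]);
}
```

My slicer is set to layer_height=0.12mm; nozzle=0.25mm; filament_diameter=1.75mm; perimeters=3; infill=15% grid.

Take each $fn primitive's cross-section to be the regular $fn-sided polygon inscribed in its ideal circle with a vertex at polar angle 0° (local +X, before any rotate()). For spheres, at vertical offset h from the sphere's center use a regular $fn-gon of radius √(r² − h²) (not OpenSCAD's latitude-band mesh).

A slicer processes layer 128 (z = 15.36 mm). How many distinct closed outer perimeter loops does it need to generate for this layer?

1

At z = 15.36 mm: the cube is not intersected at this z (z outside [0, 15]); the r=5.5 sphere at (8.5, 12.5) contributes a regular 24-gon of circumradius √(5.5²−0.86²) = 5.432; the cube at (15.5, 3) is not intersected at this z (z outside [0, 5]); Merging all regions: only the r=5.5 sphere at (8.5, 12.5) is present, so the union is just that shape — 1 connected region. The result has 1 disconnected region.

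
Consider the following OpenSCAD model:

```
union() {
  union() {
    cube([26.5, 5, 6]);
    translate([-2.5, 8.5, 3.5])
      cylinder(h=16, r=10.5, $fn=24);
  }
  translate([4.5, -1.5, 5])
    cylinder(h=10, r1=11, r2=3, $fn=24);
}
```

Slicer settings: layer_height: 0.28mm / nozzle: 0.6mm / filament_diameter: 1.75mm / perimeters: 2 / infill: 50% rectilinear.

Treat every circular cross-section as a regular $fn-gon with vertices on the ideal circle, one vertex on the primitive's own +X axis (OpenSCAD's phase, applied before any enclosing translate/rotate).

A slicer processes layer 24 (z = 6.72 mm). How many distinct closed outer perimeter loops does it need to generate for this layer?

At z = 6.72 mm: the cube is not intersected at this z (z outside [0, 6]); the r=10.5 cylinder at (-2.5, 8.5) contributes a regular 24-gon of circumradius 10.5; Taking the union: only the r=10.5 cylinder at (-2.5, 8.5) is present, so the union is just that shape — 1 connected region; the cone at (4.5, -1.5) contributes a regular 24-gon of circumradius 9.624 (interpolated between r1=11 and r2=3 at t=0.172); Combining (union): the regions partially overlap (shared area 86.19 mm²), so overlapping operands fuse into one piece — 1 connected region. The result has 1 disconnected region.

1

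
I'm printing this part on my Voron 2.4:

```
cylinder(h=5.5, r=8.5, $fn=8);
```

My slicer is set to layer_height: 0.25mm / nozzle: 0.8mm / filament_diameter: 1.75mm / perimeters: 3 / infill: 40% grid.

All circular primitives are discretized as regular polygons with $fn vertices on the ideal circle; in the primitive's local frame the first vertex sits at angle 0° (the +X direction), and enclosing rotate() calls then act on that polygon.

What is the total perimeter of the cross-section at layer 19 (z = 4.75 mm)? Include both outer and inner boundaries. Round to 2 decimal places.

At z = 4.75 mm: the r=8.5 cylinder gives a regular 8-gon of circumradius 8.5 (constant along its height) (perimeter = 2·8·8.500·sin(180°/8) = 52.04 mm). Overall, the cross-section is a single solid region. Total boundary length (outer) = 52.04 mm.

52.04 mm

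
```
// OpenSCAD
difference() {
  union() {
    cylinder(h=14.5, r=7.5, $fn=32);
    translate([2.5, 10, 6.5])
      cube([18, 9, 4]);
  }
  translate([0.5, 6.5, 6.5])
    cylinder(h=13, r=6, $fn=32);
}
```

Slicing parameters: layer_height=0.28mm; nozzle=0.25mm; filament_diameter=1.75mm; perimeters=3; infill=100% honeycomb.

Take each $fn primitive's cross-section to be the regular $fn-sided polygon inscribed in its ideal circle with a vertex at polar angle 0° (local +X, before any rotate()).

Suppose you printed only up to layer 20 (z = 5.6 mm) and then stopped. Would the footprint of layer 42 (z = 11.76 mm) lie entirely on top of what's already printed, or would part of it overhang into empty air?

entirely on top

Compare the two slices. At z = 5.6: the r=7.5 cylinder gives a regular 32-gon of circumradius 7.5 (constant along its height) (area = (32/2)·7.500²·sin(360°/32) = 175.58 mm²); the cube at (2.5, 10) is absent (z outside [6.5, 10.5]); Taking the union: only the r=7.5 cylinder is present, so the union is just that shape — area = 175.58 mm²; the cylinder at (0.5, 6.5) is not intersected at this z (z outside [6.5, 19.5]); Taking the first minus the rest: none of the subtracted shapes is present at this height, so the result so far is unchanged — area = 175.58 mm². At z = 11.76: the r=7.5 cylinder contributes a regular 32-gon of circumradius 7.5 (area = (32/2)·7.500²·sin(360°/32) = 175.58 mm²); the cube at (2.5, 10) is absent (z outside [6.5, 10.5]); Merging all regions: only the r=7.5 cylinder is present, so the union is just that shape — area = 175.58 mm²; the r=6 cylinder at (0.5, 6.5) gives a regular 32-gon of circumradius 6 (constant along its height) (area = (32/2)·6.000²·sin(360°/32) = 112.37 mm²); After the difference (first − rest): starting from the result so far (175.58 mm²), the r=6 cylinder at (0.5, 6.5) partially overlaps it — only the 57.22 mm² overlap (of its 112.37 mm²) is removed, clipping the outline — area = 118.36 mm². Checking containment: the cross-section at z = 11.76 is a subset of the cross-section at z = 5.6.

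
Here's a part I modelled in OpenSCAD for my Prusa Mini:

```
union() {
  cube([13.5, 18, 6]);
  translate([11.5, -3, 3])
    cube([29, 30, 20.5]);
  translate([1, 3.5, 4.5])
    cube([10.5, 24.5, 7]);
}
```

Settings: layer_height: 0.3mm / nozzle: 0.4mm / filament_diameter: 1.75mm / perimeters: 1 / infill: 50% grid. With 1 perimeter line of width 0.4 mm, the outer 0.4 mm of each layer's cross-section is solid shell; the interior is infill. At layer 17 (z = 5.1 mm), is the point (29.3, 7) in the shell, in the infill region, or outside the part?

infill

At z = 5.1 mm: the cube (footprint 13.5×18) is included at this height; the cube at (11.5, -3) (footprint 29×30) is included at this height; the 10.5×24.5 cube at (1, 3.5) contributes its full rectangle; Combining (union): the regions partially overlap (shared area 188.25 mm²), so overlapping operands fuse into one piece — 1 connected region. Overall, the cross-section is a single solid region. The nearest boundary edge runs (40.50, -3.00)→(11.50, -3.00); distance from the point to it = 10.00 mm. The point is inside the cross-section and 10.00 mm from the nearest boundary — more than the 0.4 mm shell width (1 × 0.4), so it's in the infill interior.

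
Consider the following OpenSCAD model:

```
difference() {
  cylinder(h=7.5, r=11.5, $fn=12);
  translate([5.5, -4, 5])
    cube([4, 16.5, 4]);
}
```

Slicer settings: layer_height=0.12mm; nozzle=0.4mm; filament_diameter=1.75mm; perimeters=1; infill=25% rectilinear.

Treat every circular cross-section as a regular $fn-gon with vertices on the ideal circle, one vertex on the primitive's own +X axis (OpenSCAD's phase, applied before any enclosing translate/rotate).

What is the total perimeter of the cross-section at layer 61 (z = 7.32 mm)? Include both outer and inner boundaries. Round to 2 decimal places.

94.11 mm

At z = 7.32 mm: the cylinder: section is a regular 12-gon, circumradius r=11.5 (perimeter = 2·12·11.500·sin(180°/12) = 71.43 mm); the 4×16.5 cube at (5.5, -4) contributes its full rectangle (perimeter 41.00 mm); After the difference (first − rest): starting from the r=11.5 cylinder, the 4×16.5 cube at (5.5, -4) partially overlaps it — only the 48.81 mm² overlap (of its 66.00 mm²) is removed, clipping the outline — boundary = 94.11 mm. Overall, the cross-section is a single solid region. Total boundary length (outer) = 94.11 mm.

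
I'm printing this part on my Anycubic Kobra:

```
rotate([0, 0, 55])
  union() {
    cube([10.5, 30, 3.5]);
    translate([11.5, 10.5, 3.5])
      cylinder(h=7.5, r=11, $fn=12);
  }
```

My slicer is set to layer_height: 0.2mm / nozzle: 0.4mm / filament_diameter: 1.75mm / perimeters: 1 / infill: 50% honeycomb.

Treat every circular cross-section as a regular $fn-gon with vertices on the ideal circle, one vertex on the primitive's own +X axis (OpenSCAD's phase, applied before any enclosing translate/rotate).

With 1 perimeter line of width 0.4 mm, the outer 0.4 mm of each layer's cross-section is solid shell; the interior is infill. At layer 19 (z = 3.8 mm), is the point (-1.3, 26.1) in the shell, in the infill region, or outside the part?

shell

At z = 3.8 mm: the cube does not reach this height (z outside [0, 3.5]); the r=11 cylinder at (11.5, 10.5) contributes a regular 12-gon of circumradius 11; Taking the union: only the r=11 cylinder at (11.5, 10.5) is present, so the union is just that shape — 1 connected region; (rotated 55° about Z; rotation is an isometry so areas/perimeters/island counts are preserved). Overall, the cross-section is a single solid region. Undo the 55° rotation: the query point maps to (20.634, 16.035) in the un-rotated model frame. The nearest boundary edge runs (21.03, 16.00)→(17.00, 20.03); distance from the point to it = 0.25 mm. The point is inside the cross-section, 0.25 mm from the nearest boundary — within the 0.4 mm shell band (1 × 0.4).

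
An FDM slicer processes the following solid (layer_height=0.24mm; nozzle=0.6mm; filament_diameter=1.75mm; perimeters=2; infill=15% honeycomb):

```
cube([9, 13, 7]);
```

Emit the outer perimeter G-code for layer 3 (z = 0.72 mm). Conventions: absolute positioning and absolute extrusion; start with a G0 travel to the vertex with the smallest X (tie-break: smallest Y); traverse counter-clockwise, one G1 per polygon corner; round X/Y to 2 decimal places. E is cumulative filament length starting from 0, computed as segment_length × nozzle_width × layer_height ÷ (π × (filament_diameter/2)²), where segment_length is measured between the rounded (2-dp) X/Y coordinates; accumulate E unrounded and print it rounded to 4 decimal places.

At z = 0.72 mm: the cube (footprint 9×13) is included at this height. The outline is a single polygon with 4 vertices. Extrusion per mm of travel: 0.6 × 0.24 / (π × 0.875²) = 0.059868. Accumulating E over each segment gives final E = 2.6342.

G0 X0.00 Y0.00 Z0.72
G1 X9.00 Y0.00 E0.5388
G1 X9.00 Y13.00 E1.3171
G1 X0.00 Y13.00 E1.8559
G1 X0.00 Y0.00 E2.6342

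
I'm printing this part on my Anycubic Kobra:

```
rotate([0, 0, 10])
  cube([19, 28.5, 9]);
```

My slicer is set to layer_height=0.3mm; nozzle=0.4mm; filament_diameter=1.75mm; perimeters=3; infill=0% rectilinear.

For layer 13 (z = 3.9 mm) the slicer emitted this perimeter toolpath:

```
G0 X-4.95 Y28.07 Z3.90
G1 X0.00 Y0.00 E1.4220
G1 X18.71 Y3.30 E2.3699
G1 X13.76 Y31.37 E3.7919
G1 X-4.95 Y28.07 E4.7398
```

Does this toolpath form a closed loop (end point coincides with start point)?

Start point (G0): (-4.95, 28.07). End point (last G1): the path returns to the start — closed.

yes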